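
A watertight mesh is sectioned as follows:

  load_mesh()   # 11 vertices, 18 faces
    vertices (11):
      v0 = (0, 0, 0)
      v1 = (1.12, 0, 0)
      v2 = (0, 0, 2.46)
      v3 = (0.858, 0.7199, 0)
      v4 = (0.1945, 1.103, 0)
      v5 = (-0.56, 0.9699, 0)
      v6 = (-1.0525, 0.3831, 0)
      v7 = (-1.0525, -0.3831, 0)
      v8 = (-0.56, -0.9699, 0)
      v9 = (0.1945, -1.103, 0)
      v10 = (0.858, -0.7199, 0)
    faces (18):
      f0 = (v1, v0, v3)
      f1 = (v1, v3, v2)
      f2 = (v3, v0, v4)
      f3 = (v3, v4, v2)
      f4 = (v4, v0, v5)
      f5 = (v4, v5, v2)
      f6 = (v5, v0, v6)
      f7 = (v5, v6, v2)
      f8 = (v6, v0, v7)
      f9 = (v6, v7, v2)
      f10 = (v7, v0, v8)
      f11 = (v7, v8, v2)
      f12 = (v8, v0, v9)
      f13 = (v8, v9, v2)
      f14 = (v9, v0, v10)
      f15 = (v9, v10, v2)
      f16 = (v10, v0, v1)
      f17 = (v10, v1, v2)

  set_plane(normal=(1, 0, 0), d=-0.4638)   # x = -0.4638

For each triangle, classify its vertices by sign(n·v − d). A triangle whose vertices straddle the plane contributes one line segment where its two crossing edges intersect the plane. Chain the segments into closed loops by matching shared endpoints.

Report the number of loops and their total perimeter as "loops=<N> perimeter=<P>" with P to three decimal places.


Straddling triangles (10 of 18):
  (v4,v0,v5) [++-] → (-0.4638, 0.803285, 0)–(-0.4638, 0.98687, 0)  len=0.1836
  (v4,v5,v2) [+-+] → (-0.4638, 0.98687, 0)–(-0.4638, 0.803285, 0.422593)  len=0.4607
  (v5,v0,v6) [-+-] → (-0.4638, 0.803285, 0)–(-0.4638, 0.168819, 0)  len=0.6345
  (v5,v6,v2) [--+] → (-0.4638, 0.168819, 1.37596)–(-0.4638, 0.803285, 0.422593)  len=1.1452
  (v6,v0,v7) [-+-] → (-0.4638, 0.168819, 0)–(-0.4638, -0.168819, 0)  len=0.3376
  (v6,v7,v2) [--+] → (-0.4638, -0.168819, 1.37596)–(-0.4638, 0.168819, 1.37596)  len=0.3376
  (v7,v0,v8) [-+-] → (-0.4638, -0.168819, 0)–(-0.4638, -0.803285, 0)  len=0.6345
  (v7,v8,v2) [--+] → (-0.4638, -0.803285, 0.422593)–(-0.4638, -0.168819, 1.37596)  len=1.1452
  (v8,v0,v9) [-++] → (-0.4638, -0.803285, 0)–(-0.4638, -0.98687, 0)  len=0.1836
  (v8,v9,v2) [-++] → (-0.4638, -0.98687, 0)–(-0.4638, -0.803285, 0.422593)  len=0.4607

Chained into 1 loop(s):
  loop 1: 10 segments, perimeter = 5.5233
Total perimeter = 5.523

loops=1 perimeter=5.523


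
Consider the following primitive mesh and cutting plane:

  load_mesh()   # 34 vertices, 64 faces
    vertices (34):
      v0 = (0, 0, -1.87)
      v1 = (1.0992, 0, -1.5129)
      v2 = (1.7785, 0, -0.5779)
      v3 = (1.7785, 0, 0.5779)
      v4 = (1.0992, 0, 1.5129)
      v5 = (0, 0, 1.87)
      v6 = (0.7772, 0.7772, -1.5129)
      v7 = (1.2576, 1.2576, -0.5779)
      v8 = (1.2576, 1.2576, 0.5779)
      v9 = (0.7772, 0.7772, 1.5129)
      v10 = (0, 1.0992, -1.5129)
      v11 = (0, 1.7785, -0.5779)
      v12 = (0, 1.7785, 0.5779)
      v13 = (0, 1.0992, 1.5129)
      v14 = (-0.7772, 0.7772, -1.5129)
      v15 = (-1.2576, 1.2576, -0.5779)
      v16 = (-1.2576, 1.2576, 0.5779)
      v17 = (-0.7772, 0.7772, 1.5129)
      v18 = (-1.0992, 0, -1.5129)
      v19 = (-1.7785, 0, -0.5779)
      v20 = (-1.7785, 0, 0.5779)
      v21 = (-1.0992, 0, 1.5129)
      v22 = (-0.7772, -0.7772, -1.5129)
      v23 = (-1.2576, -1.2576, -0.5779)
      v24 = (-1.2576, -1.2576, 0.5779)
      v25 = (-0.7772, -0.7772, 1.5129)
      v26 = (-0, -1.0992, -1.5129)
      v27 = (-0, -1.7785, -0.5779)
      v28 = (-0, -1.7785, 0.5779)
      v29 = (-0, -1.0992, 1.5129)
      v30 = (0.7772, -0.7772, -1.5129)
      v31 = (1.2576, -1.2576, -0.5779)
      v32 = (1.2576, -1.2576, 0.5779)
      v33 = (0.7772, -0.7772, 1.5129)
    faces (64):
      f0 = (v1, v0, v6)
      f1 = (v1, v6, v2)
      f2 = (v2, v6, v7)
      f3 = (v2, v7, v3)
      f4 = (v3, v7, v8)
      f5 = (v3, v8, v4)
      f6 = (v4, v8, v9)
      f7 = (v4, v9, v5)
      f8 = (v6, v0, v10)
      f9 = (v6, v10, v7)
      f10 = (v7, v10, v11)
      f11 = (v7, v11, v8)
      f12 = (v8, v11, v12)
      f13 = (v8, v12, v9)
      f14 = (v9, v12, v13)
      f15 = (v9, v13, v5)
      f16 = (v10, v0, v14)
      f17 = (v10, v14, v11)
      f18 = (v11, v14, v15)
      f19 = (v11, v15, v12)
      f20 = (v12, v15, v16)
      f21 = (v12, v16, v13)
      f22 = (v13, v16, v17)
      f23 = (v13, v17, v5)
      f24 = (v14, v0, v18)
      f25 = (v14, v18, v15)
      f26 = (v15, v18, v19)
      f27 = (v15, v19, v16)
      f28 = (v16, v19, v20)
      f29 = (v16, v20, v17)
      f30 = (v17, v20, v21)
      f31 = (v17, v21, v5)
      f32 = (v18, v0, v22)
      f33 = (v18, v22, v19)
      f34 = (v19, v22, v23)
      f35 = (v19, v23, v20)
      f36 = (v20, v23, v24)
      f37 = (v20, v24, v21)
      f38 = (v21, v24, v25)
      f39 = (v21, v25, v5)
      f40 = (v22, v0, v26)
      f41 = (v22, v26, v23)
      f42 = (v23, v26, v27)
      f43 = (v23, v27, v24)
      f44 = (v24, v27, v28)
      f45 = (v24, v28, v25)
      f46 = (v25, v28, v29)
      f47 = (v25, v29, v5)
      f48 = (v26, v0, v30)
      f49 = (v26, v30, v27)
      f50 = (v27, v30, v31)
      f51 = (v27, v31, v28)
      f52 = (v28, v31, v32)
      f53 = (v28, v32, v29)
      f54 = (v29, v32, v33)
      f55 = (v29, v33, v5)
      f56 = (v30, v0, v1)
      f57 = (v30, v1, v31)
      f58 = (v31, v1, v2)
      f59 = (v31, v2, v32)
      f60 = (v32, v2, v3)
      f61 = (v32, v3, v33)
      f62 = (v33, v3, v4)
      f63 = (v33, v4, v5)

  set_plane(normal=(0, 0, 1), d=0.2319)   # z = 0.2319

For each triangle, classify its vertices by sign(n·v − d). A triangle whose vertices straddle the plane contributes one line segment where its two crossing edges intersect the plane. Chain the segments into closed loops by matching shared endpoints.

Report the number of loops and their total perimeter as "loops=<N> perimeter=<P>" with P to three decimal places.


loops=1 perimeter=10.890

Straddling triangles (16 of 64):
  (v2,v7,v3) [--+] → (1.62256, 0.376475, 0.2319)–(1.7785, 0, 0.2319)  len=0.4075
  (v3,v7,v8) [+-+] → (1.62256, 0.376475, 0.2319)–(1.2576, 1.2576, 0.2319)  len=0.9537
  (v7,v11,v8) [--+] → (0.881125, 1.41354, 0.2319)–(1.2576, 1.2576, 0.2319)  len=0.4075
  (v8,v11,v12) [+-+] → (0.881125, 1.41354, 0.2319)–(0, 1.7785, 0.2319)  len=0.9537
  (v11,v15,v12) [--+] → (-0.376475, 1.62256, 0.2319)–(0, 1.7785, 0.2319)  len=0.4075
  (v12,v15,v16) [+-+] → (-0.376475, 1.62256, 0.2319)–(-1.2576, 1.2576, 0.2319)  len=0.9537
  (v15,v19,v16) [--+] → (-1.41354, 0.881125, 0.2319)–(-1.2576, 1.2576, 0.2319)  len=0.4075
  (v16,v19,v20) [+-+] → (-1.41354, 0.881125, 0.2319)–(-1.7785, 0, 0.2319)  len=0.9537
  (v19,v23,v20) [--+] → (-1.62256, -0.376475, 0.2319)–(-1.7785, 0, 0.2319)  len=0.4075
  (v20,v23,v24) [+-+] → (-1.62256, -0.376475, 0.2319)–(-1.2576, -1.2576, 0.2319)  len=0.9537
  (v23,v27,v24) [--+] → (-0.881125, -1.41354, 0.2319)–(-1.2576, -1.2576, 0.2319)  len=0.4075
  (v24,v27,v28) [+-+] → (-0.881125, -1.41354, 0.2319)–(0, -1.7785, 0.2319)  len=0.9537
  (v27,v31,v28) [--+] → (0.376475, -1.62256, 0.2319)–(0, -1.7785, 0.2319)  len=0.4075
  (v28,v31,v32) [+-+] → (0.376475, -1.62256, 0.2319)–(1.2576, -1.2576, 0.2319)  len=0.9537
  (v31,v2,v32) [--+] → (1.41354, -0.881125, 0.2319)–(1.2576, -1.2576, 0.2319)  len=0.4075
  (v32,v2,v3) [+-+] → (1.41354, -0.881125, 0.2319)–(1.7785, 0, 0.2319)  len=0.9537

Chained into 1 loop(s):
  loop 1: 16 segments, perimeter = 10.8897
Total perimeter = 10.890


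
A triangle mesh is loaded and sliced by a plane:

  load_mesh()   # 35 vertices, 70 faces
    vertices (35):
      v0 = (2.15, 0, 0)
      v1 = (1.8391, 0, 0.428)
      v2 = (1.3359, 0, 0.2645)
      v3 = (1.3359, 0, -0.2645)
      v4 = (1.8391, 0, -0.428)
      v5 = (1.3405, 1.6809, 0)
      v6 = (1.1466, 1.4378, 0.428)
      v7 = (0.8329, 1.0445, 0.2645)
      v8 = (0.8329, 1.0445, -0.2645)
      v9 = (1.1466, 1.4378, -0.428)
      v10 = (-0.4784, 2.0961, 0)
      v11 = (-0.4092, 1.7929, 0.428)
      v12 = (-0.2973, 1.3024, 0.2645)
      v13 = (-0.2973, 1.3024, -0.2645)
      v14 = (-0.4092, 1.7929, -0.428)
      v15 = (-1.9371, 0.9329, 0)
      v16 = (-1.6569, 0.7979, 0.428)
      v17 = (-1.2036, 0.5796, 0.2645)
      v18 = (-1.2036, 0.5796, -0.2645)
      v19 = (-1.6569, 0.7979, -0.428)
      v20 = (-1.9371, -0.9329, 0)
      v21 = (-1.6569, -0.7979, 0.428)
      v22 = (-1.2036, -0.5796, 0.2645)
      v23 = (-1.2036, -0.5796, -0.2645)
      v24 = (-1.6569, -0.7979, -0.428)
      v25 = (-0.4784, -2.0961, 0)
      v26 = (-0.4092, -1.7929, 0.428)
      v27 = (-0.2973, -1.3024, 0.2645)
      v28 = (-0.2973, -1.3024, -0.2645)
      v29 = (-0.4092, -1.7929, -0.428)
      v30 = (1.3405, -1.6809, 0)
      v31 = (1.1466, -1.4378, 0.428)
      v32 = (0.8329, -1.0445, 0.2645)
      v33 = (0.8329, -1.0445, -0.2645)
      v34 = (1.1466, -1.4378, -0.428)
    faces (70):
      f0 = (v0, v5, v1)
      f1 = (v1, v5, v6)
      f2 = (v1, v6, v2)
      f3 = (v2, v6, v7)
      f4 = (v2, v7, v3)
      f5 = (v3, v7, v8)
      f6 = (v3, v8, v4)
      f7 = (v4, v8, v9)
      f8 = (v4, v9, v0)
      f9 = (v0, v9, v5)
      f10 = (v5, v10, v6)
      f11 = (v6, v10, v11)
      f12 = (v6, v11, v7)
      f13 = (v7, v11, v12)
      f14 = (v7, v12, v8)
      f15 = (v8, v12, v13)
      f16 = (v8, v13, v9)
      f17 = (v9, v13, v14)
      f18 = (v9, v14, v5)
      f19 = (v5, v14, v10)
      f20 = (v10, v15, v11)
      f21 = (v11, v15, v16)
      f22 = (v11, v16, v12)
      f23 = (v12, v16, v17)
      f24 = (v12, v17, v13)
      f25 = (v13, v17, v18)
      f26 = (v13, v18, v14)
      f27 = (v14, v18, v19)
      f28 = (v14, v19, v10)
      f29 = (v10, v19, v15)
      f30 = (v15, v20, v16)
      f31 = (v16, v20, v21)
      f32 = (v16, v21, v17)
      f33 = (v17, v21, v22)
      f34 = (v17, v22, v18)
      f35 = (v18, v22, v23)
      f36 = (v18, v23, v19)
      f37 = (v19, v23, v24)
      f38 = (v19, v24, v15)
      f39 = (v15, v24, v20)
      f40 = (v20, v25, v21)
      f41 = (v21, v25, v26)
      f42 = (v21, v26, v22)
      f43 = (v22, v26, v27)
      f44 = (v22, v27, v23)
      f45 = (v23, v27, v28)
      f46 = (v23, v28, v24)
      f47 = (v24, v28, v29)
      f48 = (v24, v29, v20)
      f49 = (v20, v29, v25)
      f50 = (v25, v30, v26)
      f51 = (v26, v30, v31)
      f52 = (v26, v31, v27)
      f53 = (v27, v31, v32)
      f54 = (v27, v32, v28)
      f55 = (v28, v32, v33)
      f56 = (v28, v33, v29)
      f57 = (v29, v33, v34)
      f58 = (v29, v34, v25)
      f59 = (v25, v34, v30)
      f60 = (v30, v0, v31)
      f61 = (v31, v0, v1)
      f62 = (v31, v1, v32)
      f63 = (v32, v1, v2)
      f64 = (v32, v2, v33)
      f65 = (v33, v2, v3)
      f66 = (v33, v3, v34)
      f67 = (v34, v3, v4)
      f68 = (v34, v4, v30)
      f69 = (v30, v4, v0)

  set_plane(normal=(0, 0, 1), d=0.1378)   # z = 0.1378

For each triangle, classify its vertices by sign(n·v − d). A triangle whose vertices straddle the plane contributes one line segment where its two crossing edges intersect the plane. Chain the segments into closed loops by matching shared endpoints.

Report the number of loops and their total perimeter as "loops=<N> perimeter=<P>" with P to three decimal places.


Straddling triangles (28 of 70):
  (v0,v5,v1) [--+] → (1.50103, 1.13971, 0.1378)–(2.0499, 0, 0.1378)  len=1.2650
  (v1,v5,v6) [+-+] → (1.50103, 1.13971, 0.1378)–(1.27807, 1.60263, 0.1378)  len=0.5138
  (v2,v7,v3) [++-] → (0.953373, 0.794333, 0.1378)–(1.3359, 0, 0.1378)  len=0.8816
  (v3,v7,v8) [-+-] → (0.953373, 0.794333, 0.1378)–(0.8329, 1.0445, 0.1378)  len=0.2777
  (v5,v10,v6) [--+] → (0.0447893, 1.88415, 0.1378)–(1.27807, 1.60263, 0.1378)  len=1.2650
  (v6,v10,v11) [+-+] → (0.0447893, 1.88415, 0.1378)–(-0.45612, 1.99848, 0.1378)  len=0.5138
  (v7,v12,v8) [++-] → (-0.0266075, 1.24063, 0.1378)–(0.8329, 1.0445, 0.1378)  len=0.8816
  (v8,v12,v13) [-+-] → (-0.0266075, 1.24063, 0.1378)–(-0.2973, 1.3024, 0.1378)  len=0.2777
  (v10,v15,v11) [--+] → (-1.44517, 1.20979, 0.1378)–(-0.45612, 1.99848, 0.1378)  len=1.2650
  (v11,v15,v16) [+-+] → (-1.44517, 1.20979, 0.1378)–(-1.84689, 0.889435, 0.1378)  len=0.5138
  (v12,v17,v13) [++-] → (-0.986533, 0.752717, 0.1378)–(-0.2973, 1.3024, 0.1378)  len=0.8816
  (v13,v17,v18) [-+-] → (-0.986533, 0.752717, 0.1378)–(-1.2036, 0.5796, 0.1378)  len=0.2776
  (v15,v20,v16) [--+] → (-1.84689, -0.375647, 0.1378)–(-1.84689, 0.889435, 0.1378)  len=1.2651
  (v16,v20,v21) [+-+] → (-1.84689, -0.375647, 0.1378)–(-1.84689, -0.889435, 0.1378)  len=0.5138
  (v17,v22,v18) [++-] → (-1.2036, -0.301962, 0.1378)–(-1.2036, 0.5796, 0.1378)  len=0.8816
  (v18,v22,v23) [-+-] → (-1.2036, -0.301962, 0.1378)–(-1.2036, -0.5796, 0.1378)  len=0.2776
  (v20,v25,v21) [--+] → (-0.857833, -1.67813, 0.1378)–(-1.84689, -0.889435, 0.1378)  len=1.2650
  (v21,v25,v26) [+-+] → (-0.857833, -1.67813, 0.1378)–(-0.45612, -1.99848, 0.1378)  len=0.5138
  (v22,v27,v23) [++-] → (-0.514367, -1.12928, 0.1378)–(-1.2036, -0.5796, 0.1378)  len=0.8816
  (v23,v27,v28) [-+-] → (-0.514367, -1.12928, 0.1378)–(-0.2973, -1.3024, 0.1378)  len=0.2776
  (v25,v30,v26) [--+] → (0.777162, -1.71696, 0.1378)–(-0.45612, -1.99848, 0.1378)  len=1.2650
  (v26,v30,v31) [+-+] → (0.777162, -1.71696, 0.1378)–(1.27807, -1.60263, 0.1378)  len=0.5138
  (v27,v32,v28) [++-] → (0.562207, -1.10627, 0.1378)–(-0.2973, -1.3024, 0.1378)  len=0.8816
  (v28,v32,v33) [-+-] → (0.562207, -1.10627, 0.1378)–(0.8329, -1.0445, 0.1378)  len=0.2777
  (v30,v0,v31) [--+] → (1.82694, -0.462918, 0.1378)–(1.27807, -1.60263, 0.1378)  len=1.2650
  (v31,v0,v1) [+-+] → (1.82694, -0.462918, 0.1378)–(2.0499, 0, 0.1378)  len=0.5138
  (v32,v2,v33) [++-] → (1.21543, -0.250167, 0.1378)–(0.8329, -1.0445, 0.1378)  len=0.8816
  (v33,v2,v3) [-+-] → (1.21543, -0.250167, 0.1378)–(1.3359, 0, 0.1378)  len=0.2777

Chained into 2 loop(s):
  loop 1: 14 segments, perimeter = 12.4517
  loop 2: 14 segments, perimeter = 8.1148
Total perimeter = 20.566

loops=2 perimeter=20.566


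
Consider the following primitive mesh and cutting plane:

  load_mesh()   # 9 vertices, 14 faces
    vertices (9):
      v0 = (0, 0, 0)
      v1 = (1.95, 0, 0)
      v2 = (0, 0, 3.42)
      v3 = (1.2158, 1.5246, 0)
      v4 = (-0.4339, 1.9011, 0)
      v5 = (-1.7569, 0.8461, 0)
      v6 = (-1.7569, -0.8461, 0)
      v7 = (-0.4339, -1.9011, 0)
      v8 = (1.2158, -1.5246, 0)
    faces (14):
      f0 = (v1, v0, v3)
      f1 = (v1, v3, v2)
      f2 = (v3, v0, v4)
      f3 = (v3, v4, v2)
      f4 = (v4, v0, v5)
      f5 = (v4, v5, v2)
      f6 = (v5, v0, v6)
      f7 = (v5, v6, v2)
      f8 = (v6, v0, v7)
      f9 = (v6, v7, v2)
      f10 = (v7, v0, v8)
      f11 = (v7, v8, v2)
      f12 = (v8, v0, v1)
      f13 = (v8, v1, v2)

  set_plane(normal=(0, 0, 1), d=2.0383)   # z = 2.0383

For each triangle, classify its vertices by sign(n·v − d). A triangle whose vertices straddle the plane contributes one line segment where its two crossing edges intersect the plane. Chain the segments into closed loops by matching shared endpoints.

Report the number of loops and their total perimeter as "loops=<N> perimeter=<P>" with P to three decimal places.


loops=1 perimeter=4.785

Straddling triangles (7 of 14):
  (v1,v3,v2) [--+] → (0.49119, 0.615947, 2.0383)–(0.787811, 0, 2.0383)  len=0.6836
  (v3,v4,v2) [--+] → (-0.175298, 0.768056, 2.0383)–(0.49119, 0.615947, 2.0383)  len=0.6836
  (v4,v5,v2) [--+] → (-0.709798, 0.341829, 2.0383)–(-0.175298, 0.768056, 2.0383)  len=0.6836
  (v5,v6,v2) [--+] → (-0.709798, -0.341829, 2.0383)–(-0.709798, 0.341829, 2.0383)  len=0.6837
  (v6,v7,v2) [--+] → (-0.175298, -0.768056, 2.0383)–(-0.709798, -0.341829, 2.0383)  len=0.6836
  (v7,v8,v2) [--+] → (0.49119, -0.615947, 2.0383)–(-0.175298, -0.768056, 2.0383)  len=0.6836
  (v8,v1,v2) [--+] → (0.787811, 0, 2.0383)–(0.49119, -0.615947, 2.0383)  len=0.6836

Chained into 1 loop(s):
  loop 1: 7 segments, perimeter = 4.7855
Total perimeter = 4.785


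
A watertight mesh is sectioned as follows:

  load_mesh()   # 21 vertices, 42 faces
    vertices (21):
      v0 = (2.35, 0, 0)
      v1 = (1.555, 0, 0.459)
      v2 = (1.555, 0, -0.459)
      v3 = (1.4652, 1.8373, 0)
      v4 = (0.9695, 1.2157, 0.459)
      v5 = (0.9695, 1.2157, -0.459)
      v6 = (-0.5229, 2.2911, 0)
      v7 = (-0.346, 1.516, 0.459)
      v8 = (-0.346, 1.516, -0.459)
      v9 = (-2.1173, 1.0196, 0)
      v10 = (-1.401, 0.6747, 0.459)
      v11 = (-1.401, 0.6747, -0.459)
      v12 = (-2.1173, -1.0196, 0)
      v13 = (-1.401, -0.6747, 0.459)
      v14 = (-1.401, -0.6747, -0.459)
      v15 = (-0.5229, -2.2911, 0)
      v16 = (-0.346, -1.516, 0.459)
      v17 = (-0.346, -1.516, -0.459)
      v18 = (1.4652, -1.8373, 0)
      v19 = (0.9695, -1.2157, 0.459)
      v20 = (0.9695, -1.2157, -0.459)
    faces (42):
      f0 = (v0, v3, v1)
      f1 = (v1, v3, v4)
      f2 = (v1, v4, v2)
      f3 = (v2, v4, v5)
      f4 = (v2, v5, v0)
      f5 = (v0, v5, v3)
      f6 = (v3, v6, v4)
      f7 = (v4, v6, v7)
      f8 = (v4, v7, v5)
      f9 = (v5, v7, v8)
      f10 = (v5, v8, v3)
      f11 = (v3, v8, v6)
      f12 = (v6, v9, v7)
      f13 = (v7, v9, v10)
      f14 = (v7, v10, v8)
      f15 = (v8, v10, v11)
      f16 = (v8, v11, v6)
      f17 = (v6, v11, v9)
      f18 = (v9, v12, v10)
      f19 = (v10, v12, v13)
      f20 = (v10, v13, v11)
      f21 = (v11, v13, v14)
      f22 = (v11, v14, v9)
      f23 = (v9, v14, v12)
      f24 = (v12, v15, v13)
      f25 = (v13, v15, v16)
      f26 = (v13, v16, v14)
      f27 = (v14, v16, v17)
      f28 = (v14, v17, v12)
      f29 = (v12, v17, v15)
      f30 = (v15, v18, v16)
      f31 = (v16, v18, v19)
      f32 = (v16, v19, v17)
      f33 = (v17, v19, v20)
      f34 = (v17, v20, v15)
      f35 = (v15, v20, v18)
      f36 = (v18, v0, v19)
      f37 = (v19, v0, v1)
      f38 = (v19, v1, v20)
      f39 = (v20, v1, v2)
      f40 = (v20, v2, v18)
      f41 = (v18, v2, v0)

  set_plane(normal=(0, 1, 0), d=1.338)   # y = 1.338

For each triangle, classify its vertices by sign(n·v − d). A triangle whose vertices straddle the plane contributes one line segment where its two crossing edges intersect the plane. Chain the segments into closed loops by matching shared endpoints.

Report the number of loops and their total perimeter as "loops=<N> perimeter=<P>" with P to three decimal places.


loops=2 perimeter=7.064

Straddling triangles (14 of 42):
  (v0,v3,v1) [-+-] → (1.70565, 1.338, 0)–(1.4896, 1.338, 0.124737)  len=0.2495
  (v1,v3,v4) [-+-] → (1.4896, 1.338, 0.124737)–(1.06703, 1.338, 0.368692)  len=0.4879
  (v0,v5,v3) [--+] → (1.06703, 1.338, -0.368692)–(1.70565, 1.338, 0)  len=0.7374
  (v3,v6,v4) [++-] → (0.799777, 1.338, 0.4068)–(1.06703, 1.338, 0.368692)  len=0.2700
  (v4,v6,v7) [-++] → (0.799777, 1.338, 0.4068)–(0.43375, 1.338, 0.459)  len=0.3697
  (v4,v7,v5) [-+-] → (0.43375, 1.338, 0.459)–(0.43375, 1.338, -0.0851359)  len=0.5441
  (v5,v7,v8) [-++] → (0.43375, 1.338, -0.0851359)–(0.43375, 1.338, -0.459)  len=0.3739
  (v5,v8,v3) [-++] → (0.43375, 1.338, -0.459)–(1.06703, 1.338, -0.368692)  len=0.6397
  (v6,v9,v7) [+-+] → (-1.71804, 1.338, 0)–(-0.981156, 1.338, 0.294411)  len=0.7935
  (v7,v9,v10) [+--] → (-0.981156, 1.338, 0.294411)–(-0.569214, 1.338, 0.459)  len=0.4436
  (v7,v10,v8) [+-+] → (-0.569214, 1.338, 0.459)–(-0.569214, 1.338, -0.264772)  len=0.7238
  (v8,v10,v11) [+--] → (-0.569214, 1.338, -0.264772)–(-0.569214, 1.338, -0.459)  len=0.1942
  (v8,v11,v6) [+-+] → (-0.569214, 1.338, -0.459)–(-1.04067, 1.338, -0.270646)  len=0.5077
  (v6,v11,v9) [+--] → (-1.04067, 1.338, -0.270646)–(-1.71804, 1.338, 0)  len=0.7294

Chained into 2 loop(s):
  loop 1: 8 segments, perimeter = 3.6722
  loop 2: 6 segments, perimeter = 3.3923
Total perimeter = 7.064


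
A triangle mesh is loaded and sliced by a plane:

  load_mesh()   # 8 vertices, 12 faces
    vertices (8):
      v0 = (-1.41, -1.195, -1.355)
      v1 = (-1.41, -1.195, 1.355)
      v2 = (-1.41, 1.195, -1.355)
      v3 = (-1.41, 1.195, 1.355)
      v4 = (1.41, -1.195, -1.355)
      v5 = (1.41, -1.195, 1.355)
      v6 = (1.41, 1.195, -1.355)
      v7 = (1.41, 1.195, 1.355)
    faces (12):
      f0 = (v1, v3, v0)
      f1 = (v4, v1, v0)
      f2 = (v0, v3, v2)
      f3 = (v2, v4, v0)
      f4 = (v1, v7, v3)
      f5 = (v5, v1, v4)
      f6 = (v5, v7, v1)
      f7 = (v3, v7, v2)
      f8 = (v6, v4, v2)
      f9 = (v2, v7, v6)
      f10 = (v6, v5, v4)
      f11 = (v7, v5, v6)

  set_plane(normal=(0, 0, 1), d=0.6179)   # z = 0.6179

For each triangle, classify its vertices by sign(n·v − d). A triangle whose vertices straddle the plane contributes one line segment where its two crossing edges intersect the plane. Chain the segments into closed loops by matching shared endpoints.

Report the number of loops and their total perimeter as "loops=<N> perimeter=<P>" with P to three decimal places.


loops=1 perimeter=10.420

Straddling triangles (8 of 12):
  (v1,v3,v0) [++-] → (-1.41, 0.544938, 0.6179)–(-1.41, -1.195, 0.6179)  len=1.7399
  (v4,v1,v0) [-+-] → (-0.642981, -1.195, 0.6179)–(-1.41, -1.195, 0.6179)  len=0.7670
  (v0,v3,v2) [-+-] → (-1.41, 0.544938, 0.6179)–(-1.41, 1.195, 0.6179)  len=0.6501
  (v5,v1,v4) [++-] → (-0.642981, -1.195, 0.6179)–(1.41, -1.195, 0.6179)  len=2.0530
  (v3,v7,v2) [++-] → (0.642981, 1.195, 0.6179)–(-1.41, 1.195, 0.6179)  len=2.0530
  (v2,v7,v6) [-+-] → (0.642981, 1.195, 0.6179)–(1.41, 1.195, 0.6179)  len=0.7670
  (v6,v5,v4) [-+-] → (1.41, -0.544938, 0.6179)–(1.41, -1.195, 0.6179)  len=0.6501
  (v7,v5,v6) [++-] → (1.41, -0.544938, 0.6179)–(1.41, 1.195, 0.6179)  len=1.7399

Chained into 1 loop(s):
  loop 1: 8 segments, perimeter = 10.4200
Total perimeter = 10.420


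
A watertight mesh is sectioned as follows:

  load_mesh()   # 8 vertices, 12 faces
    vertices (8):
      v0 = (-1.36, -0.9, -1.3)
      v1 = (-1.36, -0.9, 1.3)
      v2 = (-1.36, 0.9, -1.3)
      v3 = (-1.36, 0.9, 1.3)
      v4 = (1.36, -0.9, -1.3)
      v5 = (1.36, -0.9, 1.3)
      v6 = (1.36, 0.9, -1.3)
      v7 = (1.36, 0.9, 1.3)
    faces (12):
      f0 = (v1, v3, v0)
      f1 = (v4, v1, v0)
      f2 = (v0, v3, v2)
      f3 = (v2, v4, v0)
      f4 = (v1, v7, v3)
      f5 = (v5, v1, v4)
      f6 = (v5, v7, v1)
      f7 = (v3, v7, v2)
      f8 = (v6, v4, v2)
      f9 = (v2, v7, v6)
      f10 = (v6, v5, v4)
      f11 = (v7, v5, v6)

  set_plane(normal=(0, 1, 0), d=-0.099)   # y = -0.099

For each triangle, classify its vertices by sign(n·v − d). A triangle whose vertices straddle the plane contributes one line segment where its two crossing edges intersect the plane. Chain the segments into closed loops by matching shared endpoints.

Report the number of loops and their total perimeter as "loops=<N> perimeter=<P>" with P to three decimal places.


Straddling triangles (8 of 12):
  (v1,v3,v0) [-+-] → (-1.36, -0.099, 1.3)–(-1.36, -0.099, -0.143)  len=1.4430
  (v0,v3,v2) [-++] → (-1.36, -0.099, -0.143)–(-1.36, -0.099, -1.3)  len=1.1570
  (v2,v4,v0) [+--] → (0.1496, -0.099, -1.3)–(-1.36, -0.099, -1.3)  len=1.5096
  (v1,v7,v3) [-++] → (-0.1496, -0.099, 1.3)–(-1.36, -0.099, 1.3)  len=1.2104
  (v5,v7,v1) [-+-] → (1.36, -0.099, 1.3)–(-0.1496, -0.099, 1.3)  len=1.5096
  (v6,v4,v2) [+-+] → (1.36, -0.099, -1.3)–(0.1496, -0.099, -1.3)  len=1.2104
  (v6,v5,v4) [+--] → (1.36, -0.099, 0.143)–(1.36, -0.099, -1.3)  len=1.4430
  (v7,v5,v6) [+-+] → (1.36, -0.099, 1.3)–(1.36, -0.099, 0.143)  len=1.1570

Chained into 1 loop(s):
  loop 1: 8 segments, perimeter = 10.6400
Total perimeter = 10.640

loops=1 perimeter=10.640


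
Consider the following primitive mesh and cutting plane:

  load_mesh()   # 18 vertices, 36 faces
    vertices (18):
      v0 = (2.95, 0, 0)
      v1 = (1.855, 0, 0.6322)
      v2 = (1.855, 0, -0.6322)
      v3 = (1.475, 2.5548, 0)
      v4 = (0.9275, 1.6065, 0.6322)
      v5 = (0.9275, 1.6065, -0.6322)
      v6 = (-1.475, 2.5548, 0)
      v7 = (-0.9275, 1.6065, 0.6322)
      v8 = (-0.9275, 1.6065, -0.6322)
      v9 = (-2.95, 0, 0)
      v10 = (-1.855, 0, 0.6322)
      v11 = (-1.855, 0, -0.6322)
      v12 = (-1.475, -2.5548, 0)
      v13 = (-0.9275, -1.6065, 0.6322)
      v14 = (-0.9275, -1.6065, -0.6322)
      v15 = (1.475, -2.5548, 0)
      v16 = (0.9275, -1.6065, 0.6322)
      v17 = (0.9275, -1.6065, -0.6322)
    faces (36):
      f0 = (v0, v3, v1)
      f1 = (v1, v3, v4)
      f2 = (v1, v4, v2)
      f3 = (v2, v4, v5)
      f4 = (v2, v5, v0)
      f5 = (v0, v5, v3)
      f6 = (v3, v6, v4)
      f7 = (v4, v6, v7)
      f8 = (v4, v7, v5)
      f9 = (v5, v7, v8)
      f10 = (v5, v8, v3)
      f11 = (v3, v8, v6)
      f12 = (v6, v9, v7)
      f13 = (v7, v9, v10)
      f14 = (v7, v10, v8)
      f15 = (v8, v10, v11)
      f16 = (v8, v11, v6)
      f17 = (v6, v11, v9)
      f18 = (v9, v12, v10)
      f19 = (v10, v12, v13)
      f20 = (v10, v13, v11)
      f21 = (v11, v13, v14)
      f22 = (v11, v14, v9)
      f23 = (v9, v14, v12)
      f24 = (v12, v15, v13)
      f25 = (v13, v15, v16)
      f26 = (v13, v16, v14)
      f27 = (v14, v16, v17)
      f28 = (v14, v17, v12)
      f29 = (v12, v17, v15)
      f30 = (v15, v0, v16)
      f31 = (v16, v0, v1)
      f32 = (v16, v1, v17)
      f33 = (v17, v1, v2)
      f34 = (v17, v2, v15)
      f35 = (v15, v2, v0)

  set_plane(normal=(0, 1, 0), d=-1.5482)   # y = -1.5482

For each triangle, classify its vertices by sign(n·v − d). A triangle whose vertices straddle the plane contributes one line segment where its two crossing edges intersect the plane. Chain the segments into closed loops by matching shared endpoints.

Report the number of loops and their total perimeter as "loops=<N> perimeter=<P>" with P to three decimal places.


Straddling triangles (12 of 36):
  (v9,v12,v10) [+-+] → (-2.05616, -1.5482, 0)–(-1.62472, -1.5482, 0.249089)  len=0.4982
  (v10,v12,v13) [+--] → (-1.62472, -1.5482, 0.249089)–(-0.961159, -1.5482, 0.6322)  len=0.7662
  (v10,v13,v11) [+-+] → (-0.961159, -1.5482, 0.6322)–(-0.961159, -1.5482, 0.586315)  len=0.0459
  (v11,v13,v14) [+--] → (-0.961159, -1.5482, 0.586315)–(-0.961159, -1.5482, -0.6322)  len=1.2185
  (v11,v14,v9) [+-+] → (-0.961159, -1.5482, -0.6322)–(-1.0009, -1.5482, -0.609257)  len=0.0459
  (v9,v14,v12) [+--] → (-1.0009, -1.5482, -0.609257)–(-2.05616, -1.5482, 0)  len=1.2185
  (v15,v0,v16) [-+-] → (2.05616, -1.5482, 0)–(1.0009, -1.5482, 0.609257)  len=1.2185
  (v16,v0,v1) [-++] → (1.0009, -1.5482, 0.609257)–(0.961159, -1.5482, 0.6322)  len=0.0459
  (v16,v1,v17) [-+-] → (0.961159, -1.5482, 0.6322)–(0.961159, -1.5482, -0.586315)  len=1.2185
  (v17,v1,v2) [-++] → (0.961159, -1.5482, -0.586315)–(0.961159, -1.5482, -0.6322)  len=0.0459
  (v17,v2,v15) [-+-] → (0.961159, -1.5482, -0.6322)–(1.62472, -1.5482, -0.249089)  len=0.7662
  (v15,v2,v0) [-++] → (1.62472, -1.5482, -0.249089)–(2.05616, -1.5482, 0)  len=0.4982

Chained into 2 loop(s):
  loop 1: 6 segments, perimeter = 3.7932
  loop 2: 6 segments, perimeter = 3.7932
Total perimeter = 7.586

loops=2 perimeter=7.586


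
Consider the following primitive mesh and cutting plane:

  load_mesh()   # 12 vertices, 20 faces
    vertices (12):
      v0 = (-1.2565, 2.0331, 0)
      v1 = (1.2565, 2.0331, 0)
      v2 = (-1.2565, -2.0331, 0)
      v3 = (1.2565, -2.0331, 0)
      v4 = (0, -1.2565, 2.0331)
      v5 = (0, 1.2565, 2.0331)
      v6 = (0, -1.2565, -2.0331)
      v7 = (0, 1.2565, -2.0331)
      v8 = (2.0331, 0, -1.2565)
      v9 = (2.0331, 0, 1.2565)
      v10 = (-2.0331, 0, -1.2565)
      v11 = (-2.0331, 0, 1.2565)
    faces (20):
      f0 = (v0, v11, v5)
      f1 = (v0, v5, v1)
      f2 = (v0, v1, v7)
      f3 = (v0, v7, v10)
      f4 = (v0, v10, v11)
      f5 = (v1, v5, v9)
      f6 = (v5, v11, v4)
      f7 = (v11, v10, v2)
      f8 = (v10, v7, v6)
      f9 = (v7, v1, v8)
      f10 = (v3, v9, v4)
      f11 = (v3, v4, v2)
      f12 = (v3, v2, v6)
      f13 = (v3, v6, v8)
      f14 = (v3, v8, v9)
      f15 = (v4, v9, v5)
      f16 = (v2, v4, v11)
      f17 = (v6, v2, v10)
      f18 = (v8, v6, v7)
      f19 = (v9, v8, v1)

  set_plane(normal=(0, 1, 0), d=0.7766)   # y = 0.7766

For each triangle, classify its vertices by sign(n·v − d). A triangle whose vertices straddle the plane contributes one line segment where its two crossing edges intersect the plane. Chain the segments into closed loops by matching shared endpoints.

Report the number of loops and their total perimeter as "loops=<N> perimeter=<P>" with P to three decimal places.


Straddling triangles (10 of 20):
  (v0,v11,v5) [+-+] → (-1.73646, 0.7766, 0.776544)–(-0.77651, 0.7766, 1.73649)  len=1.3576
  (v0,v7,v10) [++-] → (-0.77651, 0.7766, -1.73649)–(-1.73646, 0.7766, -0.776544)  len=1.3576
  (v0,v10,v11) [+--] → (-1.73646, 0.7766, -0.776544)–(-1.73646, 0.7766, 0.776544)  len=1.5531
  (v1,v5,v9) [++-] → (0.77651, 0.7766, 1.73649)–(1.73646, 0.7766, 0.776544)  len=1.3576
  (v5,v11,v4) [+--] → (-0.77651, 0.7766, 1.73649)–(0, 0.7766, 2.0331)  len=0.8312
  (v10,v7,v6) [-+-] → (-0.77651, 0.7766, -1.73649)–(0, 0.7766, -2.0331)  len=0.8312
  (v7,v1,v8) [++-] → (1.73646, 0.7766, -0.776544)–(0.77651, 0.7766, -1.73649)  len=1.3576
  (v4,v9,v5) [--+] → (0.77651, 0.7766, 1.73649)–(0, 0.7766, 2.0331)  len=0.8312
  (v8,v6,v7) [--+] → (0, 0.7766, -2.0331)–(0.77651, 0.7766, -1.73649)  len=0.8312
  (v9,v8,v1) [--+] → (1.73646, 0.7766, -0.776544)–(1.73646, 0.7766, 0.776544)  len=1.5531

Chained into 1 loop(s):
  loop 1: 10 segments, perimeter = 11.8614
Total perimeter = 11.861

loops=1 perimeter=11.861


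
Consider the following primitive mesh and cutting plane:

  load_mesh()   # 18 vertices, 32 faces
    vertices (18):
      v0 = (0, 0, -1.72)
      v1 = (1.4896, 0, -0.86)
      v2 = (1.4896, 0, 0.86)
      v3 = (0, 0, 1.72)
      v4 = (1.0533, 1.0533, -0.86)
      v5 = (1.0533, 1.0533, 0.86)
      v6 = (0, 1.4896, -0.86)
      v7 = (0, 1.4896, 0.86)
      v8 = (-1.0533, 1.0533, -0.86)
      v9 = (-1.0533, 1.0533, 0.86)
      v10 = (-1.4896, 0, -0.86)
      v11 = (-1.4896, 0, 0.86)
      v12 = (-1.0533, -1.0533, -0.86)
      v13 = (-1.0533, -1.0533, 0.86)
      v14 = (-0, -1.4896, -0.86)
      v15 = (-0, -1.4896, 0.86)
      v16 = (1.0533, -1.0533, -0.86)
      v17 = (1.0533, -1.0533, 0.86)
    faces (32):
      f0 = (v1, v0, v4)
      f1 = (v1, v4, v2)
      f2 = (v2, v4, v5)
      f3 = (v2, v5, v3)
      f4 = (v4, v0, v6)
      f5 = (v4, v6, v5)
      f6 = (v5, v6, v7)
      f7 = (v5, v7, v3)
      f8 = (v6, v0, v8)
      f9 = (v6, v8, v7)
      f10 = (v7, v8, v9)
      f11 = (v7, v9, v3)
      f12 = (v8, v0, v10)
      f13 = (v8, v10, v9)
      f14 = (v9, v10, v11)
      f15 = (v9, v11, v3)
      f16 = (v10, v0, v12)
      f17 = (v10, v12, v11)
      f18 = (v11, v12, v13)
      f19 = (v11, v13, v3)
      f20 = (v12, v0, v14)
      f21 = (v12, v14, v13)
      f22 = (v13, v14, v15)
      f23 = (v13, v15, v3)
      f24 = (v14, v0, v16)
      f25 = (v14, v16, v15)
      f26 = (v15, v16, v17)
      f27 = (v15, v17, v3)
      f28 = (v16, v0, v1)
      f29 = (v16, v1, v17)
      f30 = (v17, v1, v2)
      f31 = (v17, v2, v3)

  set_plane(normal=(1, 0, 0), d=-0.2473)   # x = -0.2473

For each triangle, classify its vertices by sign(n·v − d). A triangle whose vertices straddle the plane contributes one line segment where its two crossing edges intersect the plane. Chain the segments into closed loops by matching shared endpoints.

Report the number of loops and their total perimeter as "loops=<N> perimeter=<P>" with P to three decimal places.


Straddling triangles (12 of 32):
  (v6,v0,v8) [++-] → (-0.2473, 0.2473, -1.51808)–(-0.2473, 1.38716, -0.86)  len=1.3162
  (v6,v8,v7) [+-+] → (-0.2473, 1.38716, -0.86)–(-0.2473, 1.38716, 0.456168)  len=1.3162
  (v7,v8,v9) [+--] → (-0.2473, 1.38716, 0.456168)–(-0.2473, 1.38716, 0.86)  len=0.4038
  (v7,v9,v3) [+-+] → (-0.2473, 1.38716, 0.86)–(-0.2473, 0.2473, 1.51808)  len=1.3162
  (v8,v0,v10) [-+-] → (-0.2473, 0.2473, -1.51808)–(-0.2473, 0, -1.57722)  len=0.2543
  (v9,v11,v3) [--+] → (-0.2473, 0, 1.57722)–(-0.2473, 0.2473, 1.51808)  len=0.2543
  (v10,v0,v12) [-+-] → (-0.2473, 0, -1.57722)–(-0.2473, -0.2473, -1.51808)  len=0.2543
  (v11,v13,v3) [--+] → (-0.2473, -0.2473, 1.51808)–(-0.2473, 0, 1.57722)  len=0.2543
  (v12,v0,v14) [-++] → (-0.2473, -0.2473, -1.51808)–(-0.2473, -1.38716, -0.86)  len=1.3162
  (v12,v14,v13) [-+-] → (-0.2473, -1.38716, -0.86)–(-0.2473, -1.38716, -0.456168)  len=0.4038
  (v13,v14,v15) [-++] → (-0.2473, -1.38716, -0.456168)–(-0.2473, -1.38716, 0.86)  len=1.3162
  (v13,v15,v3) [-++] → (-0.2473, -1.38716, 0.86)–(-0.2473, -0.2473, 1.51808)  len=1.3162

Chained into 1 loop(s):
  loop 1: 12 segments, perimeter = 9.7219
Total perimeter = 9.722

loops=1 perimeter=9.722


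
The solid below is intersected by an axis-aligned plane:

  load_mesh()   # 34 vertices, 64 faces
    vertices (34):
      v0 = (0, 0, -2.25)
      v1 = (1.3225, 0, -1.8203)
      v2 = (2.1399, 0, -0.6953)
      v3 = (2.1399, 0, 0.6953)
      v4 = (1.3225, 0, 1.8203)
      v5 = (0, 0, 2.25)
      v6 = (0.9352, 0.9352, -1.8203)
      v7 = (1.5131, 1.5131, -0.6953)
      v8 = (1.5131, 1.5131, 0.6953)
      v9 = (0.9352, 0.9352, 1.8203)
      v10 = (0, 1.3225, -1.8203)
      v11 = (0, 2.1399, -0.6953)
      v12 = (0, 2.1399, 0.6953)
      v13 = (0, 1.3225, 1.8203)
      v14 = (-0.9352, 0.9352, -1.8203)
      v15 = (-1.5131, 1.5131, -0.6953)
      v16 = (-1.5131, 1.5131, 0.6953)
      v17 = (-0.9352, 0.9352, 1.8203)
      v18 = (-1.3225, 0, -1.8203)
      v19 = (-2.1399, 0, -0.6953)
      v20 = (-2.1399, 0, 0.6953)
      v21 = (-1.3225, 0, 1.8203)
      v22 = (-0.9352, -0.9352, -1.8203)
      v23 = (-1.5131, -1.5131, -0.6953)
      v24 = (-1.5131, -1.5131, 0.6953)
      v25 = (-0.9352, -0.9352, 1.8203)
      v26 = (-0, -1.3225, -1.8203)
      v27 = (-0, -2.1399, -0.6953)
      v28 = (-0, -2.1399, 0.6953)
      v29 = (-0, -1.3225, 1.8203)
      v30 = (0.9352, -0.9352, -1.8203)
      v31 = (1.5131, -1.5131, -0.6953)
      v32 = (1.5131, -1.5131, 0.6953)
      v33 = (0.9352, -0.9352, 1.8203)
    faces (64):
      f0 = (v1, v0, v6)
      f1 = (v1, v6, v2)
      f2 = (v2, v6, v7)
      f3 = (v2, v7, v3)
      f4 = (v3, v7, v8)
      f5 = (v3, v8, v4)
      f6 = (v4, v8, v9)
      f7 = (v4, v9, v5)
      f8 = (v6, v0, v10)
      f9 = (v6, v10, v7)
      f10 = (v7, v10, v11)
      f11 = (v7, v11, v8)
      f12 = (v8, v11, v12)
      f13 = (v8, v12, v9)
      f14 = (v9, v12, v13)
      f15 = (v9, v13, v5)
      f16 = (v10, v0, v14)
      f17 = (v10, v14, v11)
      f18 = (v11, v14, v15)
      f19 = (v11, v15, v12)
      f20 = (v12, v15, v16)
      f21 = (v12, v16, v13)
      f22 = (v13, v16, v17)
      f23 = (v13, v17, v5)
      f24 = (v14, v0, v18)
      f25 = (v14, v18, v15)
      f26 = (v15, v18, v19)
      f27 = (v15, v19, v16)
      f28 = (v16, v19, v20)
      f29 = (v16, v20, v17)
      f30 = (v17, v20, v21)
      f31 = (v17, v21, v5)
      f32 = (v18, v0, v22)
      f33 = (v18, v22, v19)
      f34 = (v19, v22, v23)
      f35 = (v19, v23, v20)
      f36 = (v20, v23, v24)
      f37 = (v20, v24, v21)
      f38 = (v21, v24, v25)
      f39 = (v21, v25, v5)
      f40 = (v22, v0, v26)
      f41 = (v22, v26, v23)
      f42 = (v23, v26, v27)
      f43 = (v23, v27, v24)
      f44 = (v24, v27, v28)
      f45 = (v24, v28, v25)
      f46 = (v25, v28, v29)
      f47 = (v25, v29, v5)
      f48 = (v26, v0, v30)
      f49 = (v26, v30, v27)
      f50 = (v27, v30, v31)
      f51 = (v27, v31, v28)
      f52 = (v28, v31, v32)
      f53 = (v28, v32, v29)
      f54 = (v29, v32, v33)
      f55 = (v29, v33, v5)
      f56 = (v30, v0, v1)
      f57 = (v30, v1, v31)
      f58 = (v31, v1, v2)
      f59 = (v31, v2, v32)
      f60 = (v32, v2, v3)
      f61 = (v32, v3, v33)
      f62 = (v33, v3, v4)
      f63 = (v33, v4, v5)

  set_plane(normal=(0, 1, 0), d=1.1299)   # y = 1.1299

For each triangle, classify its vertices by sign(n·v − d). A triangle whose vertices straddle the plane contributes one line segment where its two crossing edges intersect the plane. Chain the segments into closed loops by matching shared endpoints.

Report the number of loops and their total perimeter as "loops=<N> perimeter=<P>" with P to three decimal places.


loops=1 perimeter=11.408

Straddling triangles (20 of 64):
  (v2,v6,v7) [--+] → (1.1299, 1.1299, -1.44128)–(1.67184, 1.1299, -0.6953)  len=0.9221
  (v2,v7,v3) [-+-] → (1.67184, 1.1299, -0.6953)–(1.67184, 1.1299, -0.343124)  len=0.3522
  (v3,v7,v8) [-++] → (1.67184, 1.1299, -0.343124)–(1.67184, 1.1299, 0.6953)  len=1.0384
  (v3,v8,v4) [-+-] → (1.67184, 1.1299, 0.6953)–(1.46483, 1.1299, 0.980212)  len=0.3522
  (v4,v8,v9) [-+-] → (1.46483, 1.1299, 0.980212)–(1.1299, 1.1299, 1.44128)  len=0.5699
  (v6,v0,v10) [--+] → (0, 1.1299, -1.88288)–(0.465065, 1.1299, -1.8203)  len=0.4693
  (v6,v10,v7) [-++] → (0.465065, 1.1299, -1.8203)–(1.1299, 1.1299, -1.44128)  len=0.7653
  (v8,v12,v9) [++-] → (0.784056, 1.1299, 1.63848)–(1.1299, 1.1299, 1.44128)  len=0.3981
  (v9,v12,v13) [-++] → (0.784056, 1.1299, 1.63848)–(0.465065, 1.1299, 1.8203)  len=0.3672
  (v9,v13,v5) [-+-] → (0.465065, 1.1299, 1.8203)–(0, 1.1299, 1.88288)  len=0.4693
  (v10,v0,v14) [+--] → (0, 1.1299, -1.88288)–(-0.465065, 1.1299, -1.8203)  len=0.4693
  (v10,v14,v11) [+-+] → (-0.465065, 1.1299, -1.8203)–(-0.784056, 1.1299, -1.63848)  len=0.3672
  (v11,v14,v15) [+-+] → (-0.784056, 1.1299, -1.63848)–(-1.1299, 1.1299, -1.44128)  len=0.3981
  (v13,v16,v17) [++-] → (-1.1299, 1.1299, 1.44128)–(-0.465065, 1.1299, 1.8203)  len=0.7653
  (v13,v17,v5) [+--] → (-0.465065, 1.1299, 1.8203)–(0, 1.1299, 1.88288)  len=0.4693
  (v14,v18,v15) [--+] → (-1.46483, 1.1299, -0.980212)–(-1.1299, 1.1299, -1.44128)  len=0.5699
  (v15,v18,v19) [+--] → (-1.46483, 1.1299, -0.980212)–(-1.67184, 1.1299, -0.6953)  len=0.3522
  (v15,v19,v16) [+-+] → (-1.67184, 1.1299, -0.6953)–(-1.67184, 1.1299, 0.343124)  len=1.0384
  (v16,v19,v20) [+--] → (-1.67184, 1.1299, 0.343124)–(-1.67184, 1.1299, 0.6953)  len=0.3522
  (v16,v20,v17) [+--] → (-1.67184, 1.1299, 0.6953)–(-1.1299, 1.1299, 1.44128)  len=0.9221

Chained into 1 loop(s):
  loop 1: 20 segments, perimeter = 11.4076
Total perimeter = 11.408


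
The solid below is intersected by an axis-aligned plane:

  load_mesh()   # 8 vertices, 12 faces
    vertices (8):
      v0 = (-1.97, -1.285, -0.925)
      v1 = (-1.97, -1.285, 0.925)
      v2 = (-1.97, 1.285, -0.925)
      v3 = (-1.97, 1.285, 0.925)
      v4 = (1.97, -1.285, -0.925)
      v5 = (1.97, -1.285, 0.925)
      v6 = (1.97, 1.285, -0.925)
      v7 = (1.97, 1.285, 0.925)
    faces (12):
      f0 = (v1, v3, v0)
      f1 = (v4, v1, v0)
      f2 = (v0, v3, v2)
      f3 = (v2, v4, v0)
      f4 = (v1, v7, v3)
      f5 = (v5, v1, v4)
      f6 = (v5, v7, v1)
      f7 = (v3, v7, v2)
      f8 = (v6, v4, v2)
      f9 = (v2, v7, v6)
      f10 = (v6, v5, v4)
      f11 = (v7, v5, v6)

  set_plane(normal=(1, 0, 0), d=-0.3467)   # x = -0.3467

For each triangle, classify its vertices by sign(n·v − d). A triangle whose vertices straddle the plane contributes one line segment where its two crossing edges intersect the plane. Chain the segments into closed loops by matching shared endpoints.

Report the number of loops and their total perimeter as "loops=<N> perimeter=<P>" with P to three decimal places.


loops=1 perimeter=8.840

Straddling triangles (8 of 12):
  (v4,v1,v0) [+--] → (-0.3467, -1.285, 0.162791)–(-0.3467, -1.285, -0.925)  len=1.0878
  (v2,v4,v0) [-+-] → (-0.3467, 0.226147, -0.925)–(-0.3467, -1.285, -0.925)  len=1.5111
  (v1,v7,v3) [-+-] → (-0.3467, -0.226147, 0.925)–(-0.3467, 1.285, 0.925)  len=1.5111
  (v5,v1,v4) [+-+] → (-0.3467, -1.285, 0.925)–(-0.3467, -1.285, 0.162791)  len=0.7622
  (v5,v7,v1) [++-] → (-0.3467, -0.226147, 0.925)–(-0.3467, -1.285, 0.925)  len=1.0589
  (v3,v7,v2) [-+-] → (-0.3467, 1.285, 0.925)–(-0.3467, 1.285, -0.162791)  len=1.0878
  (v6,v4,v2) [++-] → (-0.3467, 0.226147, -0.925)–(-0.3467, 1.285, -0.925)  len=1.0589
  (v2,v7,v6) [-++] → (-0.3467, 1.285, -0.162791)–(-0.3467, 1.285, -0.925)  len=0.7622

Chained into 1 loop(s):
  loop 1: 8 segments, perimeter = 8.8400
Total perimeter = 8.840


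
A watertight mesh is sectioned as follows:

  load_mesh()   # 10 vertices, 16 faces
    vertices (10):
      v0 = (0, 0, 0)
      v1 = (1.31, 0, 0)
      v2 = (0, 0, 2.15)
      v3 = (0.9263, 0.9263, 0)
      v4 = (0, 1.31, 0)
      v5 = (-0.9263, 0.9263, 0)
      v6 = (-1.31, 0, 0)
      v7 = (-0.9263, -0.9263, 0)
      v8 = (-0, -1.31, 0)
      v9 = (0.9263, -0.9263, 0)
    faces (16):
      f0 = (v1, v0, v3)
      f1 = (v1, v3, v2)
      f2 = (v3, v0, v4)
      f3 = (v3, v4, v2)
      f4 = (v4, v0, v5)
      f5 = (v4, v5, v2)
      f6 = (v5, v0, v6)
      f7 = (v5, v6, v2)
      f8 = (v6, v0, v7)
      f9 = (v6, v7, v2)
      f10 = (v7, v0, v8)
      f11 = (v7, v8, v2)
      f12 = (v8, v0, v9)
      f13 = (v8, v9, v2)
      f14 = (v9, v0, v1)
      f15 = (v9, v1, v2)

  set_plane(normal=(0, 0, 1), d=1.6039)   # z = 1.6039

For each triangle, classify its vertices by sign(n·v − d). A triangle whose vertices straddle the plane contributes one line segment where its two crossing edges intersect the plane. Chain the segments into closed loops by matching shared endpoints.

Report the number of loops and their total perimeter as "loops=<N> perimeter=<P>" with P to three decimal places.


Straddling triangles (8 of 16):
  (v1,v3,v2) [--+] → (0.23528, 0.23528, 1.6039)–(0.33274, 0, 1.6039)  len=0.2547
  (v3,v4,v2) [--+] → (0, 0.33274, 1.6039)–(0.23528, 0.23528, 1.6039)  len=0.2547
  (v4,v5,v2) [--+] → (-0.23528, 0.23528, 1.6039)–(0, 0.33274, 1.6039)  len=0.2547
  (v5,v6,v2) [--+] → (-0.33274, 0, 1.6039)–(-0.23528, 0.23528, 1.6039)  len=0.2547
  (v6,v7,v2) [--+] → (-0.23528, -0.23528, 1.6039)–(-0.33274, 0, 1.6039)  len=0.2547
  (v7,v8,v2) [--+] → (0, -0.33274, 1.6039)–(-0.23528, -0.23528, 1.6039)  len=0.2547
  (v8,v9,v2) [--+] → (0.23528, -0.23528, 1.6039)–(0, -0.33274, 1.6039)  len=0.2547
  (v9,v1,v2) [--+] → (0.33274, 0, 1.6039)–(0.23528, -0.23528, 1.6039)  len=0.2547

Chained into 1 loop(s):
  loop 1: 8 segments, perimeter = 2.0373
Total perimeter = 2.037

loops=1 perimeter=2.037
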